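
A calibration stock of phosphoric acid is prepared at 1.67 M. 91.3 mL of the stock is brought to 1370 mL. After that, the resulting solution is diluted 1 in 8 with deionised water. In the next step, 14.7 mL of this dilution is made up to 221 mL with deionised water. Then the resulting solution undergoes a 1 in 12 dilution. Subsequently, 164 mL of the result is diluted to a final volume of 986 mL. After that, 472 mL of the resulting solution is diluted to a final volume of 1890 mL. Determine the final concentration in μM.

3.20 μM

Overall dilution factor = 15.01 × 8 × 15.03 × 12 × 6.012 × 4.004 = 5.21 × 10⁵.
1.67 M / 5.21 × 10⁵ = 3.20 × 10⁻⁶ M = 3.20 μM.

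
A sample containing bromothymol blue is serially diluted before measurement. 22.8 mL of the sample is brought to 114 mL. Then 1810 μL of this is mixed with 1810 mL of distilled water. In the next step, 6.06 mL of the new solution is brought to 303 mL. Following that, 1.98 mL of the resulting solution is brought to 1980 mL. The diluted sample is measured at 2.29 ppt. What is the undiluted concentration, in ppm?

Overall dilution factor = 5 × 1001 × 50 × 1000 = 2.50 × 10⁸.
Original = 2.29 ppt × 2.50 × 10⁸ = 5.73 × 10⁸ ppt = 573 ppm.

573 ppm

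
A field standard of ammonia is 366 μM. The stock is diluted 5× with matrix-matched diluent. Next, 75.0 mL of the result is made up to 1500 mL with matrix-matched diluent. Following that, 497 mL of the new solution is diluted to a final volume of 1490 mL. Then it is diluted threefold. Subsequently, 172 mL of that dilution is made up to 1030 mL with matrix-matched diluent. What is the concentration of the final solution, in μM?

Overall dilution factor = 5 × 20 × 2.998 × 3 × 5.988 = 5386.
366 μM / 5386 = 0.0680 μM.

0.0680 μM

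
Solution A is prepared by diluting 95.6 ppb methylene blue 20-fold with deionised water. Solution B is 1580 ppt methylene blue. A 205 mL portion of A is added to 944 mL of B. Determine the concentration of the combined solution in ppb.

2.15 ppb

C_A = 95.6 ppb / 20 = 4.78 ppb.
C_B = 1580 ppt = 1.58 ppb.
C_mix = (C_A·V_A + C_B·V_B)/(V_A + V_B) = (4.78×205 + 1.58×944) / 1149 = 2.15 ppb.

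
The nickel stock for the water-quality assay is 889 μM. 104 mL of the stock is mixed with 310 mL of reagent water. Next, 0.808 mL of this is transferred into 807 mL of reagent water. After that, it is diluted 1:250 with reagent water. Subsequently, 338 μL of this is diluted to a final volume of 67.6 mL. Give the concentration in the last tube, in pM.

4.47 pM

Overall dilution factor = 3.981 × 999.8 × 250 × 200 = 1.99 × 10⁸.
889 μM / 1.99 × 10⁸ = 4.47 × 10⁻⁶ μM = 4.47 pM.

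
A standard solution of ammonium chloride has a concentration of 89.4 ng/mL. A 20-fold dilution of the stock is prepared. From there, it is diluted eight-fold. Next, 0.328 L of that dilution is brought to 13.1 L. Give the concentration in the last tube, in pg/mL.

14.0 pg/mL

Overall dilution factor = 20 × 8 × 39.94 = 6390.
89.4 ng/mL / 6390 = 0.0140 ng/mL = 14.0 pg/mL.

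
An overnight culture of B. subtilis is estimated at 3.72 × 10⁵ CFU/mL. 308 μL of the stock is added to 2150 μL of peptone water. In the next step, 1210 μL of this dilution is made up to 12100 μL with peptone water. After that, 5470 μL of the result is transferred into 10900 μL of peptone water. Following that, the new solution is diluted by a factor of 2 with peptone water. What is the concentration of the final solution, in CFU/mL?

Overall dilution factor = 7.981 × 10 × 2.993 × 2 = 478.
3.72 × 10⁵ CFU/mL / 478 = 779 CFU/mL.

779 CFU/mL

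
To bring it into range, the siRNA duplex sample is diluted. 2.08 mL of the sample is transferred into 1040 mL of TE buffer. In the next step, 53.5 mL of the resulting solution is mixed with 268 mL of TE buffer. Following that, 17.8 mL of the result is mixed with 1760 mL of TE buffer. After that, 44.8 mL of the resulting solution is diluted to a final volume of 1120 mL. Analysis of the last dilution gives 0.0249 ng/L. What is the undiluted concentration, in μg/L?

187 μg/L

Overall dilution factor = 501 × 6.009 × 99.88 × 25 = 7.52 × 10⁶.
Original = 0.0249 ng/L × 7.52 × 10⁶ = 1.87 × 10⁵ ng/L = 187 μg/L.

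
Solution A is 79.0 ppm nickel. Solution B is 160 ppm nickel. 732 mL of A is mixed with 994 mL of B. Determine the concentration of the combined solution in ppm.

C_mix = (C_A·V_A + C_B·V_B)/(V_A + V_B) = (79.0×732 + 160×994) / 1726 = 126 ppm.

126 ppm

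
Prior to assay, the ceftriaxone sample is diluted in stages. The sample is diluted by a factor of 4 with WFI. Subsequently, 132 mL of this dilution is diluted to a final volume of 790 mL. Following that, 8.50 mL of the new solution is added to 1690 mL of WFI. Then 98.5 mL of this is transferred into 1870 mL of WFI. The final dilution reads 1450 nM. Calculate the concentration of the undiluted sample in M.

Overall dilution factor = 4 × 5.985 × 199.8 × 19.98 = 9.56 × 10⁴.
Original = 1450 nM × 9.56 × 10⁴ = 1.39 × 10⁸ nM = 0.139 M.

0.139 M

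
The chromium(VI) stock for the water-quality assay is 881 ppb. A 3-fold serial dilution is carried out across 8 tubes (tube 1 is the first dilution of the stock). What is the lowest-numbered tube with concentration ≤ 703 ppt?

Tube n has concentration 881 ppb / 3ⁿ.
Need 3ⁿ ≥ 881 ppb / 703 ppt = 1253, so n ≥ 6.49.
First such tube: n = 7.

tube 7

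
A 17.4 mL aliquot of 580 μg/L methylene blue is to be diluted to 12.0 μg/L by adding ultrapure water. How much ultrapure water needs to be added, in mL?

824 mL

V₂ = C₁V₁/C₂ = 580 × 17.4 / 12.0 = 841 mL.
Diluent to add = V₂ − V₁ = 841 − 17.4 = 824 mL.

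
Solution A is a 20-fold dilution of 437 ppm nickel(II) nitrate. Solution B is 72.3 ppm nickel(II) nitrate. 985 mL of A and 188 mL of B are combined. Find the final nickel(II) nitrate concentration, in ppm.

C_A = 437 ppm / 20 = 21.9 ppm.
C_mix = (C_A·V_A + C_B·V_B)/(V_A + V_B) = (21.9×985 + 72.3×188) / 1173 = 29.9 ppm.

29.9 ppm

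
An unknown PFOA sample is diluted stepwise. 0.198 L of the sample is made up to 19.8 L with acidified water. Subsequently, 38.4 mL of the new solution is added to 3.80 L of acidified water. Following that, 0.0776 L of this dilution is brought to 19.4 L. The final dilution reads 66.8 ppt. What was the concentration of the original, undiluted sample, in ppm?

167 ppm

Overall dilution factor = 100 × 99.96 × 250 = 2.50 × 10⁶.
Original = 66.8 ppt × 2.50 × 10⁶ = 1.67 × 10⁸ ppt = 167 ppm.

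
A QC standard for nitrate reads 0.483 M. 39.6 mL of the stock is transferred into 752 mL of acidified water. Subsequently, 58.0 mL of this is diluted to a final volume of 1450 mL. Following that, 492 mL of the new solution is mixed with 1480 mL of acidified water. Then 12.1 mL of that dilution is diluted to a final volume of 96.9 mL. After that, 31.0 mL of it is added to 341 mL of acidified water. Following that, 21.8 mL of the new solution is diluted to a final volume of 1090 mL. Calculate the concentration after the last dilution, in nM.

Overall dilution factor = 19.99 × 25 × 4.008 × 8.008 × 12 × 50 = 9.62 × 10⁶.
0.483 M / 9.62 × 10⁶ = 5.02 × 10⁻⁸ M = 50.2 nM.

50.2 nM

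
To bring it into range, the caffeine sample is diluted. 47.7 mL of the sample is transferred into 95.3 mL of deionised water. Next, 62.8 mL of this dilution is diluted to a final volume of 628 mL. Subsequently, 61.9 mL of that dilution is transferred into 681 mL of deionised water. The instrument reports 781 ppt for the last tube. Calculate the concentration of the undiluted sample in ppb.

Overall dilution factor = 2.998 × 10 × 12.00 = 360.
Original = 781 ppt × 360 = 2.81 × 10⁵ ppt = 281 ppb.

281 ppb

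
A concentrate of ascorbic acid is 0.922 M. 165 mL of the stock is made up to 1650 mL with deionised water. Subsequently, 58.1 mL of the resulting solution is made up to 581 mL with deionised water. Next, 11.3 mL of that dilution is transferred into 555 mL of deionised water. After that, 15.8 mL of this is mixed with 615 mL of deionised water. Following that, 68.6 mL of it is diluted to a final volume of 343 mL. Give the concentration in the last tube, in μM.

Overall dilution factor = 10 × 10 × 50.12 × 39.92 × 5 = 1.00 × 10⁶.
0.922 M / 1.00 × 10⁶ = 9.22 × 10⁻⁷ M = 0.922 μM.

0.922 μM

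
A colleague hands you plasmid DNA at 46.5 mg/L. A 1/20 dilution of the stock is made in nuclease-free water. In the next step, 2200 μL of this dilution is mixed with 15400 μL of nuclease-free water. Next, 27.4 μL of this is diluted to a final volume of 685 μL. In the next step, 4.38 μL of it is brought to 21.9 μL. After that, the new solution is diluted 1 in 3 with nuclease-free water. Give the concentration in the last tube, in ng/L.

Overall dilution factor = 20 × 8 × 25 × 5 × 3 = 6.00 × 10⁴.
46.5 mg/L / 6.00 × 10⁴ = 7.75 × 10⁻⁴ mg/L = 775 ng/L.

775 ng/L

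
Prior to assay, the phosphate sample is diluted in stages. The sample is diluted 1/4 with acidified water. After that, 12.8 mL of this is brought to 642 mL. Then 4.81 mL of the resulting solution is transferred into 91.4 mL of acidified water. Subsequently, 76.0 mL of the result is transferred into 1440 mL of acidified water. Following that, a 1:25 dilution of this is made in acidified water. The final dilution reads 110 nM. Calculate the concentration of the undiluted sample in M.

0.220 M

Overall dilution factor = 4 × 50.16 × 20.00 × 19.95 × 25 = 2.00 × 10⁶.
Original = 110 nM × 2.00 × 10⁶ = 2.20 × 10⁸ nM = 0.220 M.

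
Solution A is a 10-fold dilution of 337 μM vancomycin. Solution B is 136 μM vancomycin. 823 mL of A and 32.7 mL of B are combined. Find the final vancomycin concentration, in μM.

37.6 μM

C_A = 337 μM / 10 = 33.7 μM.
C_mix = (C_A·V_A + C_B·V_B)/(V_A + V_B) = (33.7×823 + 136×32.7) / 855.7 = 37.6 μM.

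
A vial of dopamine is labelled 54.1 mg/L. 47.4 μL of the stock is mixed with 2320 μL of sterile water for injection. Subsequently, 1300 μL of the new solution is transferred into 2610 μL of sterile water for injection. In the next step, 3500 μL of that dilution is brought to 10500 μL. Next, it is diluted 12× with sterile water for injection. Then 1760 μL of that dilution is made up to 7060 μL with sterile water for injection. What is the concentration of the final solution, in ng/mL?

2.49 ng/mL

Overall dilution factor = 49.95 × 3.008 × 3 × 12 × 4.011 = 2.17 × 10⁴.
54.1 mg/L / 2.17 × 10⁴ = 2.49 × 10⁻³ mg/L = 2.49 ng/mL.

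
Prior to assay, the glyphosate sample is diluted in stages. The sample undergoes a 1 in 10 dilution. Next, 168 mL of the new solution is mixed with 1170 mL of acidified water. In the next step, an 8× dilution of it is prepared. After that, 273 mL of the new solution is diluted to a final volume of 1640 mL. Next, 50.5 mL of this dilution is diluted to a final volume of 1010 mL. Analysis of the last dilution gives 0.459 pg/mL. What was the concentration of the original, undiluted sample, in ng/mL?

Overall dilution factor = 10 × 7.964 × 8 × 6.007 × 20 = 7.66 × 10⁴.
Original = 0.459 pg/mL × 7.66 × 10⁴ = 3.51 × 10⁴ pg/mL = 35.1 ng/mL.

35.1 ng/mL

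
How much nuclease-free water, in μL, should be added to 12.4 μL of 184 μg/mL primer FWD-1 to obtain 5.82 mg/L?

380 μL

5.82 mg/L = 5.82 μg/mL.
V₂ = C₁V₁/C₂ = 184 × 12.4 / 5.82 = 392 μL.
Diluent to add = V₂ − V₁ = 392 − 12.4 = 380 μL.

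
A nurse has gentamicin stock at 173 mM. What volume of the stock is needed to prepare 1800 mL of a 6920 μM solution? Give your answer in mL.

72.0 mL

6920 μM = 6.92 mM.
V₁ = C₂V₂/C₁ = 6.92 × 1800 / 173 = 72.0 mL.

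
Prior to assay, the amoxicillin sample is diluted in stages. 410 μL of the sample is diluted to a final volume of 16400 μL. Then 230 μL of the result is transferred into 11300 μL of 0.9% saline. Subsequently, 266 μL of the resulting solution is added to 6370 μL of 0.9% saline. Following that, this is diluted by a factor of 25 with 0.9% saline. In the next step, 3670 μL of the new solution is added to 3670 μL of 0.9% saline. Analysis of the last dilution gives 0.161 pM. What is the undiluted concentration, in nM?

Overall dilution factor = 40 × 50.13 × 24.95 × 25 × 2 = 2.50 × 10⁶.
Original = 0.161 pM × 2.50 × 10⁶ = 4.03 × 10⁵ pM = 403 nM.

403 nM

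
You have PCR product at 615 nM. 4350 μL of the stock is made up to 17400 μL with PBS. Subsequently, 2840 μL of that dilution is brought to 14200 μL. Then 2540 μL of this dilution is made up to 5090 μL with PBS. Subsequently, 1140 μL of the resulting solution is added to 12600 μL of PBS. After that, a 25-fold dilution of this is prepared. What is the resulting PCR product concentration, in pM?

Overall dilution factor = 4 × 5 × 2.004 × 12.05 × 25 = 1.21 × 10⁴.
615 nM / 1.21 × 10⁴ = 0.0509 nM = 50.9 pM.

50.9 pM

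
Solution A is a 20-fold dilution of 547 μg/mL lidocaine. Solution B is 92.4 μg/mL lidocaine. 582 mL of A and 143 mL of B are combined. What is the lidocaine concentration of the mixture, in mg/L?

40.2 mg/L

C_A = 547 μg/mL / 20 = 27.4 μg/mL.
C_mix = (C_A·V_A + C_B·V_B)/(V_A + V_B) = (27.4×582 + 92.4×143) / 725.0 = 40.2 μg/mL = 40.2 mg/L.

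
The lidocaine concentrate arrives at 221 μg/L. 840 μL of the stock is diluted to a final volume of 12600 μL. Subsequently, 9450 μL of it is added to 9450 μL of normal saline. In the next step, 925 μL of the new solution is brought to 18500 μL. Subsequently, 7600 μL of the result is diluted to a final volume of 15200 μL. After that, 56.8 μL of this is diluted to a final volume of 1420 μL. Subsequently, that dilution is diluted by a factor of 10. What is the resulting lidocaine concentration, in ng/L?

Overall dilution factor = 15 × 2 × 20 × 2 × 25 × 10 = 3.00 × 10⁵.
221 μg/L / 3.00 × 10⁵ = 7.37 × 10⁻⁴ μg/L = 0.737 ng/L.

0.737 ng/L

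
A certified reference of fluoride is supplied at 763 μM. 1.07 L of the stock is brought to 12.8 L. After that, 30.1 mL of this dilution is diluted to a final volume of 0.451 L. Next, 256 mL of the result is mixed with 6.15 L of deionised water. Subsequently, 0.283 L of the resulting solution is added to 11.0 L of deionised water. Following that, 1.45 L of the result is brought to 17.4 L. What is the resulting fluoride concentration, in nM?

Overall dilution factor = 11.96 × 14.98 × 25.02 × 39.87 × 12 = 2.15 × 10⁶.
763 μM / 2.15 × 10⁶ = 3.56 × 10⁻⁴ μM = 0.356 nM.

0.356 nM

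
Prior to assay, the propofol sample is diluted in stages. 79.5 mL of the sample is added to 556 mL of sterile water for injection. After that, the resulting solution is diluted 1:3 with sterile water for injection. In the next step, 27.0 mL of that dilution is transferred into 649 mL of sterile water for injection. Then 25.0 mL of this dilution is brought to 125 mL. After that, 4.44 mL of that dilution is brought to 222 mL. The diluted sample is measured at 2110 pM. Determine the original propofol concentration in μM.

317 μM

Overall dilution factor = 7.994 × 3 × 25.04 × 5 × 50 = 1.50 × 10⁵.
Original = 2110 pM × 1.50 × 10⁵ = 3.17 × 10⁸ pM = 317 μM.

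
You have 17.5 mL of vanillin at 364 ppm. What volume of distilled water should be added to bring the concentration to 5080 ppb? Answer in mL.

1240 mL

5080 ppb = 5.08 ppm.
V₂ = C₁V₁/C₂ = 364 × 17.5 / 5.08 = 1254 mL.
Diluent to add = V₂ − V₁ = 1254 − 17.5 = 1240 mL.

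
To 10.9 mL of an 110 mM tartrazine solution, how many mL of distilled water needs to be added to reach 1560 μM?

758 mL

1560 μM = 1.56 mM.
V₂ = C₁V₁/C₂ = 110 × 10.9 / 1.56 = 769 mL.
Diluent to add = V₂ − V₁ = 769 − 10.9 = 758 mL.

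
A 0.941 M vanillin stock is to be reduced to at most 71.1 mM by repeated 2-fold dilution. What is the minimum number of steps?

4

Need 2ⁿ ≥ 13.2, so n ≥ log(13.2)/log(2) = 3.73.
Minimum whole steps: n = 4.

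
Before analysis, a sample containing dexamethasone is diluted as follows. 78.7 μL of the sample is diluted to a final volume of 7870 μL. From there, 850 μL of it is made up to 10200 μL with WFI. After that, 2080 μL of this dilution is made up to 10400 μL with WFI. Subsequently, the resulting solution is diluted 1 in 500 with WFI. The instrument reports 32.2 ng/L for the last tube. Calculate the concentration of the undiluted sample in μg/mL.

Overall dilution factor = 100 × 12 × 5 × 500 = 3.00 × 10⁶.
Original = 32.2 ng/L × 3.00 × 10⁶ = 9.66 × 10⁷ ng/L = 96.6 μg/mL.

96.6 μg/mL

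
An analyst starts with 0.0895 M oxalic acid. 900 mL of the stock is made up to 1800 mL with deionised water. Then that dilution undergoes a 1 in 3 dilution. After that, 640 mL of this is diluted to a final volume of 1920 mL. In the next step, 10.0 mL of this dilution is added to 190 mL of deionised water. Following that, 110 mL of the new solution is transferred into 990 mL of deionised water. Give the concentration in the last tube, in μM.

24.9 μM

Overall dilution factor = 2 × 3 × 3 × 20 × 10 = 3600.
0.0895 M / 3600 = 2.49 × 10⁻⁵ M = 24.9 μM.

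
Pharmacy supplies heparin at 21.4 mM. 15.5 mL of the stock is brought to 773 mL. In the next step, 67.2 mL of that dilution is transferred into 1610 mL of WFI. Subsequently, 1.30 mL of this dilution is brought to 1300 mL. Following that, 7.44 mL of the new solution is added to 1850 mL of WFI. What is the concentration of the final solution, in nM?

Overall dilution factor = 49.87 × 24.96 × 1000 × 249.7 = 3.11 × 10⁸.
21.4 mM / 3.11 × 10⁸ = 6.89 × 10⁻⁸ mM = 0.0689 nM.

0.0689 nM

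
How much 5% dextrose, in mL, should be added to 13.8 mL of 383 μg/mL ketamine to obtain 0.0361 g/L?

133 mL

0.0361 g/L = 36.1 μg/mL.
V₂ = C₁V₁/C₂ = 383 × 13.8 / 36.1 = 146 mL.
Diluent to add = V₂ − V₁ = 146 − 13.8 = 133 mL.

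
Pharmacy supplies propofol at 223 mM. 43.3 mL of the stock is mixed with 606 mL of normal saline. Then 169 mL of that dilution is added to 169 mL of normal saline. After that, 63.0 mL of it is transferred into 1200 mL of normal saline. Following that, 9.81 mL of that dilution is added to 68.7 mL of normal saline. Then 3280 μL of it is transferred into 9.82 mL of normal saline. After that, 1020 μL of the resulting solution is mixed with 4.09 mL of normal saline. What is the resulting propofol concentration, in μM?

Overall dilution factor = 15.00 × 2 × 20.05 × 8.003 × 3.994 × 5.010 = 9.63 × 10⁴.
223 mM / 9.63 × 10⁴ = 2.32 × 10⁻³ mM = 2.32 μM.

2.32 μM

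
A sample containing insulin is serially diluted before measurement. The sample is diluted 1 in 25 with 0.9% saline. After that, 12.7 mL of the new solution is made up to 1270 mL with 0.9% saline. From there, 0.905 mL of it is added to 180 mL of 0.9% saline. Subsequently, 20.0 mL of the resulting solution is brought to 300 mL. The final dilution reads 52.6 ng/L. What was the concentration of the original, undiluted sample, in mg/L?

Overall dilution factor = 25 × 100 × 199.9 × 15 = 7.50 × 10⁶.
Original = 52.6 ng/L × 7.50 × 10⁶ = 3.94 × 10⁸ ng/L = 394 mg/L.

394 mg/L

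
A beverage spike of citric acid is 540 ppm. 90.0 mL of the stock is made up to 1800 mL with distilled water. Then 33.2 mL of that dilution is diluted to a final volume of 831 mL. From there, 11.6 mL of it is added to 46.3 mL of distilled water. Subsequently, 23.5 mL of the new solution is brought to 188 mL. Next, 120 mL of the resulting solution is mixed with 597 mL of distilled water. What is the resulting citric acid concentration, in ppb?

Overall dilution factor = 20 × 25.03 × 4.991 × 8 × 5.975 = 1.19 × 10⁵.
540 ppm / 1.19 × 10⁵ = 4.52 × 10⁻³ ppm = 4.52 ppb.

4.52 ppb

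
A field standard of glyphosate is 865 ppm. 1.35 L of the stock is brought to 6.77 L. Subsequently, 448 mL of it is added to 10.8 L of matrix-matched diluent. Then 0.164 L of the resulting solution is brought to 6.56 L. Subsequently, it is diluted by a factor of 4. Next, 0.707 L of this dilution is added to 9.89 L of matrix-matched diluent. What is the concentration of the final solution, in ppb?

Overall dilution factor = 5.015 × 25.11 × 40 × 4 × 14.99 = 3.02 × 10⁵.
865 ppm / 3.02 × 10⁵ = 2.86 × 10⁻³ ppm = 2.86 ppb.

2.86 ppb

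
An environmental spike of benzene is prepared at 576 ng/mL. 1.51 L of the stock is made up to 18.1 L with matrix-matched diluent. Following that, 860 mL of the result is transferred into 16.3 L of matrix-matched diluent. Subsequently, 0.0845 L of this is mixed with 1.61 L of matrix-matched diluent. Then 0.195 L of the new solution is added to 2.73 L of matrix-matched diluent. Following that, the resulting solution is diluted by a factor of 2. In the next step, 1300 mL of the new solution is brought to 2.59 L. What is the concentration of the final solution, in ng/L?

Overall dilution factor = 11.99 × 19.95 × 20.05 × 15 × 2 × 1.992 = 2.87 × 10⁵.
576 ng/mL / 2.87 × 10⁵ = 2.01 × 10⁻³ ng/mL = 2.01 ng/L.

2.01 ng/L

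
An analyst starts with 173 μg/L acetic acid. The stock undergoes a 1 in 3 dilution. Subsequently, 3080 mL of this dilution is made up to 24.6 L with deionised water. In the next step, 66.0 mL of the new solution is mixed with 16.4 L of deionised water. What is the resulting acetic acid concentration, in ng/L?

Overall dilution factor = 3 × 7.987 × 249.5 = 5978.
173 μg/L / 5978 = 0.0289 μg/L = 28.9 ng/L.

28.9 ng/L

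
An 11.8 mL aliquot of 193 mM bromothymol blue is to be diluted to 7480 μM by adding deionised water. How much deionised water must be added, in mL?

7480 μM = 7.48 mM.
V₂ = C₁V₁/C₂ = 193 × 11.8 / 7.48 = 304 mL.
Diluent to add = V₂ − V₁ = 304 − 11.8 = 293 mL.

293 mL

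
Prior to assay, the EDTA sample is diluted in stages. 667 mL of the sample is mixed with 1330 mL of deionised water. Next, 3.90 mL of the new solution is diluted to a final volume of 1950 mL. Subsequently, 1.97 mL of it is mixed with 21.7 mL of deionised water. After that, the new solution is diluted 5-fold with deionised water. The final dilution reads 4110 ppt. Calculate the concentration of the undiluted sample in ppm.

370 ppm

Overall dilution factor = 2.994 × 500 × 12.02 × 5 = 8.99 × 10⁴.
Original = 4110 ppt × 8.99 × 10⁴ = 3.70 × 10⁸ ppt = 370 ppm.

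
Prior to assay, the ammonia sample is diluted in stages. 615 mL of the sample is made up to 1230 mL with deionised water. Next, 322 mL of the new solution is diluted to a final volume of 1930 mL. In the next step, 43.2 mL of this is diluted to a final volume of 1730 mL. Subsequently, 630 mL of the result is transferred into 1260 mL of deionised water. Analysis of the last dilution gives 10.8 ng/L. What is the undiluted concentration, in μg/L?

Overall dilution factor = 2 × 5.994 × 40.05 × 3 = 1440.
Original = 10.8 ng/L × 1440 = 1.56 × 10⁴ ng/L = 15.6 μg/L.

15.6 μg/L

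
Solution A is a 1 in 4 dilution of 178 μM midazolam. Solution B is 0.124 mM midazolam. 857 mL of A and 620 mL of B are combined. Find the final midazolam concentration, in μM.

C_A = 178 μM / 4 = 44.5 μM.
C_B = 0.124 mM = 124 μM.
C_mix = (C_A·V_A + C_B·V_B)/(V_A + V_B) = (44.5×857 + 124×620) / 1477 = 77.9 μM.

77.9 μM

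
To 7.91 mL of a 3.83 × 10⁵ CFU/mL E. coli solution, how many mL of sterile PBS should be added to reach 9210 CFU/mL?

V₂ = C₁V₁/C₂ = 3.83 × 10⁵ × 7.91 / 9210 = 329 mL.
Diluent to add = V₂ − V₁ = 329 − 7.91 = 321 mL.

321 mL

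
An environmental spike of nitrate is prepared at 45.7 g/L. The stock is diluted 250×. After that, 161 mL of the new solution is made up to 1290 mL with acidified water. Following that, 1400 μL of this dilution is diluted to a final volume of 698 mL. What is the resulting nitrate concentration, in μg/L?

Overall dilution factor = 250 × 8.012 × 498.6 = 9.99 × 10⁵.
45.7 g/L / 9.99 × 10⁵ = 4.58 × 10⁻⁵ g/L = 45.8 μg/L.

45.8 μg/L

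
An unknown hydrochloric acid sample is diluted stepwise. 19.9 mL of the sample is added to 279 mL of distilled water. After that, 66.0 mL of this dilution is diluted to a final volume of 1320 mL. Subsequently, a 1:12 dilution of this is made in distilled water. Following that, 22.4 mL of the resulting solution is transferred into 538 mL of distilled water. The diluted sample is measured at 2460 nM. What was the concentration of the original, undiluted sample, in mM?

222 mM

Overall dilution factor = 15.02 × 20 × 12 × 25.02 = 9.02 × 10⁴.
Original = 2460 nM × 9.02 × 10⁴ = 2.22 × 10⁸ nM = 222 mM.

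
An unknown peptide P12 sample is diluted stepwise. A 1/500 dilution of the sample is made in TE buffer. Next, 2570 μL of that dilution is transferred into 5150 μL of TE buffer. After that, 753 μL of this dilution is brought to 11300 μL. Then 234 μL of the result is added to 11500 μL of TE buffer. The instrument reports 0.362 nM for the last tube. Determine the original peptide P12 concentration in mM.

Overall dilution factor = 500 × 3.004 × 15.01 × 50.15 = 1.13 × 10⁶.
Original = 0.362 nM × 1.13 × 10⁶ = 4.09 × 10⁵ nM = 0.409 mM.

0.409 mM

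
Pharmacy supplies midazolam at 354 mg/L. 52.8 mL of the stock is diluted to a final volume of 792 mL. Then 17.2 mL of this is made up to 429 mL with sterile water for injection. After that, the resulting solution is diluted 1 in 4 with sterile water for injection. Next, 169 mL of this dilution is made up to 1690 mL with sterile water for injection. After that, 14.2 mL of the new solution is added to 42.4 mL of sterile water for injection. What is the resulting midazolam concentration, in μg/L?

Overall dilution factor = 15 × 24.94 × 4 × 10 × 3.986 = 5.96 × 10⁴.
354 mg/L / 5.96 × 10⁴ = 5.93 × 10⁻³ mg/L = 5.93 μg/L.

5.93 μg/L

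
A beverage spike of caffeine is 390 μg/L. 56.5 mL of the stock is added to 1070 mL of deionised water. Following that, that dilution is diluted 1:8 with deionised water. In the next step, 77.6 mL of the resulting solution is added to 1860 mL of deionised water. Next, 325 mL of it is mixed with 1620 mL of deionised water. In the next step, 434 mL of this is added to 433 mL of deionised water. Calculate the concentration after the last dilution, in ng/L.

8.19 ng/L

Overall dilution factor = 19.94 × 8 × 24.97 × 5.985 × 1.998 = 4.76 × 10⁴.
390 μg/L / 4.76 × 10⁴ = 8.19 × 10⁻³ μg/L = 8.19 ng/L.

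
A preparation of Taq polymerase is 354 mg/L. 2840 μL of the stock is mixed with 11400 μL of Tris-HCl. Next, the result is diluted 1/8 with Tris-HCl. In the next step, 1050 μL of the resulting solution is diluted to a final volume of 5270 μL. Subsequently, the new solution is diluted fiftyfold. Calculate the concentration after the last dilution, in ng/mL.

Overall dilution factor = 5.014 × 8 × 5.019 × 50 = 1.01 × 10⁴.
354 mg/L / 1.01 × 10⁴ = 0.0352 mg/L = 35.2 ng/mL.

35.2 ng/mL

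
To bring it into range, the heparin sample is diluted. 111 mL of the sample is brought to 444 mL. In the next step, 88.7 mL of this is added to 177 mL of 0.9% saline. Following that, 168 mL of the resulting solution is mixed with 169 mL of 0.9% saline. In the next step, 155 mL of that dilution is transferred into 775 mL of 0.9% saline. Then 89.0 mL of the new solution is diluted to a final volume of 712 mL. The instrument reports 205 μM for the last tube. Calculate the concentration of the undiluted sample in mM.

Overall dilution factor = 4 × 2.995 × 2.006 × 6 × 8 = 1154.
Original = 205 μM × 1154 = 2.37 × 10⁵ μM = 237 mM.

237 mM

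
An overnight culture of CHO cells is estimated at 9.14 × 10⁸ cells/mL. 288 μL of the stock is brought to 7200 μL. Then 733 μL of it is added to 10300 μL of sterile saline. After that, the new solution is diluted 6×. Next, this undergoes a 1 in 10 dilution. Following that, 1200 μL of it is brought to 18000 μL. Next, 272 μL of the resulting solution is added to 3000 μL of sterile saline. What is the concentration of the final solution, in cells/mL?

224 cells/mL

Overall dilution factor = 25 × 15.05 × 6 × 10 × 15 × 12.03 = 4.07 × 10⁶.
9.14 × 10⁸ cells/mL / 4.07 × 10⁶ = 224 cells/mL.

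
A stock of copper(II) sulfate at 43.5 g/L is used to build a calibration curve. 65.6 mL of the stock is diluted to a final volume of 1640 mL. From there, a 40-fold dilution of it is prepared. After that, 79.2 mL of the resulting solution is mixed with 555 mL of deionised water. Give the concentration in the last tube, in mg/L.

5.43 mg/L

Overall dilution factor = 25 × 40 × 8.008 = 8008.
43.5 g/L / 8008 = 5.43 × 10⁻³ g/L = 5.43 mg/L.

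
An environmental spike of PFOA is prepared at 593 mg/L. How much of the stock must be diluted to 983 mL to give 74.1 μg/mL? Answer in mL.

123 mL

74.1 μg/mL = 74.1 mg/L.
V₁ = C₂V₂/C₁ = 74.1 × 983 / 593 = 123 mL.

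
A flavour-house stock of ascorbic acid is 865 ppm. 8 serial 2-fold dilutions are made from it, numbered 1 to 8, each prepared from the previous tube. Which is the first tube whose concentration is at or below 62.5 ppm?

tube 4

Tube n has concentration 865 ppm / 2ⁿ.
Need 2ⁿ ≥ 865 ppm / 62.5 ppm = 13.8, so n ≥ 3.79.
First such tube: n = 4.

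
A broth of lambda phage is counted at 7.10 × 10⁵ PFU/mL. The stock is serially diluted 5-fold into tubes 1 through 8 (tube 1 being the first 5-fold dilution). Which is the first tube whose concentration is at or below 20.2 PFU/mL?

tube 7

Tube n has concentration 7.10 × 10⁵ PFU/mL / 5ⁿ.
Need 5ⁿ ≥ 7.10 × 10⁵ PFU/mL / 20.2 PFU/mL = 3.51 × 10⁴, so n ≥ 6.50.
First such tube: n = 7.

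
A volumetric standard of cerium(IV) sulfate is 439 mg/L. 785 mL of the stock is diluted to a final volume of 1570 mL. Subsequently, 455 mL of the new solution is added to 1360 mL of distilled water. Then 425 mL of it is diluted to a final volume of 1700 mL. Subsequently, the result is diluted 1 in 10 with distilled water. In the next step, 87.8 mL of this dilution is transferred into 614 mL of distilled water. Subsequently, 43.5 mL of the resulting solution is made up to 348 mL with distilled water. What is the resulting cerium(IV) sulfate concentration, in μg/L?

21.5 μg/L

Overall dilution factor = 2 × 3.989 × 4 × 10 × 7.993 × 8 = 2.04 × 10⁴.
439 mg/L / 2.04 × 10⁴ = 0.0215 mg/L = 21.5 μg/L.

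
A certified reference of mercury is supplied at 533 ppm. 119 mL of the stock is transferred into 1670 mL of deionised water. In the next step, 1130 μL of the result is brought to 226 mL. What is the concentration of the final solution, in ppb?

Overall dilution factor = 15.03 × 200 = 3007.
533 ppm / 3007 = 0.177 ppm = 177 ppb.

177 ppb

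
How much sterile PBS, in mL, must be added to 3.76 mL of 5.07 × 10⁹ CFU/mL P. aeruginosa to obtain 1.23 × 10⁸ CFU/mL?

151 mL

V₂ = C₁V₁/C₂ = 5.07 × 10⁹ × 3.76 / 1.23 × 10⁸ = 155 mL.
Diluent to add = V₂ − V₁ = 155 − 3.76 = 151 mL.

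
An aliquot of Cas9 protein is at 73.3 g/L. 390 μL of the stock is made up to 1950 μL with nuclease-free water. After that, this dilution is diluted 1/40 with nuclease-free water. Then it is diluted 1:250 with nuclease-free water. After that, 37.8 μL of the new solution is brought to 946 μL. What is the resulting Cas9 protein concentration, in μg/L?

Overall dilution factor = 5 × 40 × 250 × 25.03 = 1.25 × 10⁶.
73.3 g/L / 1.25 × 10⁶ = 5.86 × 10⁻⁵ g/L = 58.6 μg/L.

58.6 μg/L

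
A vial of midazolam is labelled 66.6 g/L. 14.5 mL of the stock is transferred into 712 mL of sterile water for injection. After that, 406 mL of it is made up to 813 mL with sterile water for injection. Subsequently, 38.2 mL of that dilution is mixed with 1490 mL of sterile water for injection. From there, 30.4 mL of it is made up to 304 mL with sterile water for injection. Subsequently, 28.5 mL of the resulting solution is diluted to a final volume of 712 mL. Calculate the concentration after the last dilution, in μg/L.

66.4 μg/L

Overall dilution factor = 50.10 × 2.002 × 40.01 × 10 × 24.98 = 1.00 × 10⁶.
66.6 g/L / 1.00 × 10⁶ = 6.64 × 10⁻⁵ g/L = 66.4 μg/L.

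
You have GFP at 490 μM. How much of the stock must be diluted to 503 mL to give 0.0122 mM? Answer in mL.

12.5 mL

0.0122 mM = 12.2 μM.
V₁ = C₂V₂/C₁ = 12.2 × 503 / 490 = 12.5 mL.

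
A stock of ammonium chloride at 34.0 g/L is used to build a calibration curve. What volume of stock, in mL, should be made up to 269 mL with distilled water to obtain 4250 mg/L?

4250 mg/L = 4.25 g/L.
V₁ = C₂V₂/C₁ = 4.25 × 269 / 34.0 = 33.6 mL.

33.6 mL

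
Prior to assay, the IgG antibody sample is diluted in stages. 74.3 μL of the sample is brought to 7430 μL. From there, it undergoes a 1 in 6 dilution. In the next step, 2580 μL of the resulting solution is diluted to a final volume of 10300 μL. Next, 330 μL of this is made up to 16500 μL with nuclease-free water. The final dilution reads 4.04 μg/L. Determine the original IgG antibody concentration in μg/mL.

484 μg/mL

Overall dilution factor = 100 × 6 × 3.992 × 50 = 1.20 × 10⁵.
Original = 4.04 μg/L × 1.20 × 10⁵ = 4.84 × 10⁵ μg/L = 484 μg/mL.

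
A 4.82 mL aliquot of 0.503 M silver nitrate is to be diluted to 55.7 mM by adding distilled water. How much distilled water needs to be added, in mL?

38.7 mL

55.7 mM = 0.0557 M.
V₂ = C₁V₁/C₂ = 0.503 × 4.82 / 0.0557 = 43.5 mL.
Diluent to add = V₂ − V₁ = 43.5 − 4.82 = 38.7 mL.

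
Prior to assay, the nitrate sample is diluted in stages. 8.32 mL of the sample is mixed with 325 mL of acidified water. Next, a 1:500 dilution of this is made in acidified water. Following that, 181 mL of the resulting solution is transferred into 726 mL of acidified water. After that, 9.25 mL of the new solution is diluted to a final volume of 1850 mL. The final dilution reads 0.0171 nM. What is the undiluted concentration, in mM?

0.343 mM

Overall dilution factor = 40.06 × 500 × 5.011 × 200 = 2.01 × 10⁷.
Original = 0.0171 nM × 2.01 × 10⁷ = 3.43 × 10⁵ nM = 0.343 mM.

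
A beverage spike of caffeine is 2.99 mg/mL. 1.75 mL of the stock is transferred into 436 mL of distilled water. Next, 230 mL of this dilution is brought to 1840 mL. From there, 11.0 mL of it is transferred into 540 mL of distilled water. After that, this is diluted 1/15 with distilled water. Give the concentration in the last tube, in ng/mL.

Overall dilution factor = 250.1 × 8 × 50.09 × 15 = 1.50 × 10⁶.
2.99 mg/mL / 1.50 × 10⁶ = 1.99 × 10⁻⁶ mg/mL = 1.99 ng/mL.

1.99 ng/mL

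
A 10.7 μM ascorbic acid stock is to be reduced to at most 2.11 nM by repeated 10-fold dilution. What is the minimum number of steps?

Need 10ⁿ ≥ 5071, so n ≥ log(5071)/log(10) = 3.71.
Minimum whole steps: n = 4.

4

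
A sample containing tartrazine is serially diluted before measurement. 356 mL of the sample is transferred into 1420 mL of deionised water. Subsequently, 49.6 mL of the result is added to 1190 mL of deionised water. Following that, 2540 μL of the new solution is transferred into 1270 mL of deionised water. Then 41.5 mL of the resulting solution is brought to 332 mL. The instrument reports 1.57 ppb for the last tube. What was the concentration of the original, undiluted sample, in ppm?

Overall dilution factor = 4.989 × 24.99 × 501 × 8 = 5.00 × 10⁵.
Original = 1.57 ppb × 5.00 × 10⁵ = 7.85 × 10⁵ ppb = 785 ppm.

785 ppm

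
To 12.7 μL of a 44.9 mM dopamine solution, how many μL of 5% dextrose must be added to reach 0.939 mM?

595 μL

V₂ = C₁V₁/C₂ = 44.9 × 12.7 / 0.939 = 607 μL.
Diluent to add = V₂ − V₁ = 607 − 12.7 = 595 μL.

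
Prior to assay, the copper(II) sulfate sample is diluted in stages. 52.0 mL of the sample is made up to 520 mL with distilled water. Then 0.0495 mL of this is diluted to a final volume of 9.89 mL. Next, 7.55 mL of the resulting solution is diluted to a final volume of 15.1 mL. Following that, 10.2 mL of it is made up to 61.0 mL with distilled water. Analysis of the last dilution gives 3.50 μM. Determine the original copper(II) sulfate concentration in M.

Overall dilution factor = 10 × 199.8 × 2 × 5.980 = 2.39 × 10⁴.
Original = 3.50 μM × 2.39 × 10⁴ = 8.36 × 10⁴ μM = 0.0836 M.

0.0836 M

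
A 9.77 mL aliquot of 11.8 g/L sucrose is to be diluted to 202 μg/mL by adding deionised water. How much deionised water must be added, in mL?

561 mL

202 μg/mL = 0.202 g/L.
V₂ = C₁V₁/C₂ = 11.8 × 9.77 / 0.202 = 571 mL.
Diluent to add = V₂ − V₁ = 571 − 9.77 = 561 mL.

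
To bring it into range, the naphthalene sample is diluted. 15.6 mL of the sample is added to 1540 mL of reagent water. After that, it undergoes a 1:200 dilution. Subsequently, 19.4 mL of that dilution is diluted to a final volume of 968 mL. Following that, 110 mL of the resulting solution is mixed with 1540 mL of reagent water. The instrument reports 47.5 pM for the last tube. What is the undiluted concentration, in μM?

Overall dilution factor = 99.72 × 200 × 49.90 × 15 = 1.49 × 10⁷.
Original = 47.5 pM × 1.49 × 10⁷ = 7.09 × 10⁸ pM = 709 μM.

709 μM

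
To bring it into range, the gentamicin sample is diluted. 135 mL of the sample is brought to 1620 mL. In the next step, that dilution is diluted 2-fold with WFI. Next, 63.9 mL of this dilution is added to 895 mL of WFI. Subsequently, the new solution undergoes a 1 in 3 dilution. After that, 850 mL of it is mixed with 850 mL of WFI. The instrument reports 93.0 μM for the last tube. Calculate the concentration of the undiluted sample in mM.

201 mM

Overall dilution factor = 12 × 2 × 15.01 × 3 × 2 = 2161.
Original = 93.0 μM × 2161 = 2.01 × 10⁵ μM = 201 mM.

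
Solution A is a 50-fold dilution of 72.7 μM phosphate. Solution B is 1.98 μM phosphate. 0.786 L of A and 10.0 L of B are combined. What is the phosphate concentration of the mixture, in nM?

1940 nM

C_A = 72.7 μM / 50 = 1.45 μM.
C_mix = (C_A·V_A + C_B·V_B)/(V_A + V_B) = (1.45×0.786 + 1.98×10.0) / 10.79 = 1.94 μM = 1940 nM.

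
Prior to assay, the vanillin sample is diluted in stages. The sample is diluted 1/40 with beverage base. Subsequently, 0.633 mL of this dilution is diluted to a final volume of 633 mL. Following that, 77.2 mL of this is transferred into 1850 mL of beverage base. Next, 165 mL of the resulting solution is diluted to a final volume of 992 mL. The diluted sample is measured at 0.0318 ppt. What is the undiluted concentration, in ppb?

191 ppb

Overall dilution factor = 40 × 1000 × 24.96 × 6.012 = 6.00 × 10⁶.
Original = 0.0318 ppt × 6.00 × 10⁶ = 1.91 × 10⁵ ppt = 191 ppb.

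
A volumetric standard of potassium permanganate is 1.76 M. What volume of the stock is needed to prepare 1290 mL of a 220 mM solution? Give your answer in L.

220 mM = 0.220 M.
V₁ = C₂V₂/C₁ = 0.220 × 1290 / 1.76 = 161 mL = 0.161 L.

0.161 L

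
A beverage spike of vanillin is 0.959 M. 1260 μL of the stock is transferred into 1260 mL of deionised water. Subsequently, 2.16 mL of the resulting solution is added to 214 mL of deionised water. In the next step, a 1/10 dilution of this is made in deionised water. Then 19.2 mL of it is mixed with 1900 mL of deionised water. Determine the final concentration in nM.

Overall dilution factor = 1001 × 100.1 × 10 × 99.96 = 1.00 × 10⁸.
0.959 M / 1.00 × 10⁸ = 9.58 × 10⁻⁹ M = 9.58 nM.

9.58 nM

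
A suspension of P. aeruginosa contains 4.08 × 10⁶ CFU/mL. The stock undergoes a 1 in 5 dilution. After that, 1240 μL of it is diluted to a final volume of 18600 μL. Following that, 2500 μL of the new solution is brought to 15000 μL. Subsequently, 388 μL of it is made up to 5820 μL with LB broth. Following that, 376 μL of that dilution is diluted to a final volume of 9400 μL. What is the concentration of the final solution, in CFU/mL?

24.2 CFU/mL

Overall dilution factor = 5 × 15 × 6 × 15 × 25 = 1.69 × 10⁵.
4.08 × 10⁶ CFU/mL / 1.69 × 10⁵ = 24.2 CFU/mL.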